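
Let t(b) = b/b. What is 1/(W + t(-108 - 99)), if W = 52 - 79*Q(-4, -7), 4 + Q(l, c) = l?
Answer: 1/685 ≈ 0.0014599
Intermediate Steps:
Q(l, c) = -4 + l
t(b) = 1
W = 684 (W = 52 - 79*(-4 - 4) = 52 - 79*(-8) = 52 + 632 = 684)
1/(W + t(-108 - 99)) = 1/(684 + 1) = 1/685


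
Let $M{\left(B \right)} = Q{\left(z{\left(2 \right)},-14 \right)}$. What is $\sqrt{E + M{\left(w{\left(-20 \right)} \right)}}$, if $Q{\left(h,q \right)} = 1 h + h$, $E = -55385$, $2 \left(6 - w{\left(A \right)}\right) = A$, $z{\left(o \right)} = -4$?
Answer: $i \sqrt{55393} \approx 235.36 i$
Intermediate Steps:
$w{\left(A \right)} = 6 - \frac{A}{2}$
$Q{\left(h,q \right)} = 2 h$ ($Q{\left(h,q \right)} = h + h = 2 h$)
$M{\left(B \right)} = -8$ ($M{\left(B \right)} = 2 \left(-4\right) = -8$)
$\sqrt{E + M{\left(w{\left(-20 \right)} \right)}} = \sqrt{-55385 - 8} = \sqrt{-55393} = i \sqrt{55393}$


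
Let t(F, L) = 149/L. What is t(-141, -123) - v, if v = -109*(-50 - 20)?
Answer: -938639/123 ≈ -7631.2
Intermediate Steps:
v = 7630 (v = -109*(-70) = 7630)
t(-141, -123) - v = 149/(-123) - 1*7630 = 149*(-1/123) - 7630 = -149/123 - 7630 = -938639/123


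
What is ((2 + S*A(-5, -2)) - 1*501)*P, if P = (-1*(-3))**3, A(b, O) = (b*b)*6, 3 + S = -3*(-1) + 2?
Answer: -5373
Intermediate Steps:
S = 2 (S = -3 + (-3*(-1) + 2) = -3 + (3 + 2) = -3 + 5 = 2)
A(b, O) = 6*b**2 (A(b, O) = b**2*6 = 6*b**2)
P = 27 (P = 3**3 = 27)
((2 + S*A(-5, -2)) - 1*501)*P = ((2 + 2*(6*(-5)**2)) - 1*501)*27 = ((2 + 2*(6*25)) - 501)*27 = ((2 + 2*150) - 501)*27 = ((2 + 300) - 501)*27 = (302 - 501)*27 = -199*27 = -5373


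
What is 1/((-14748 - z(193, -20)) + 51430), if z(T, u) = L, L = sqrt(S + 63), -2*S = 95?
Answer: 73364/2691138217 + sqrt(62)/2691138217 ≈ 2.7264e-5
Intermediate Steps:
S = -95/2 (S = -1/2*95 = -95/2 ≈ -47.500)
L = sqrt(62)/2 (L = sqrt(-95/2 + 63) = sqrt(31/2) = sqrt(62)/2 ≈ 3.9370)
z(T, u) = sqrt(62)/2
1/((-14748 - z(193, -20)) + 51430) = 1/((-14748 - sqrt(62)/2) + 51430) = 1/(36682 - sqrt(62)/2)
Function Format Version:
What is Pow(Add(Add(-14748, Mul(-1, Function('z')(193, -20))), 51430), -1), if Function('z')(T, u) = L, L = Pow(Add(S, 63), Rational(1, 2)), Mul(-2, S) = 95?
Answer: Add(Rational(73364, 2691138217), Mul(Rational(1, 2691138217), Pow(62, Rational(1, 2)))) ≈ 2.7264e-5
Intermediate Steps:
S = Rational(-95, 2) (S = Mul(Rational(-1, 2), 95) = Rational(-95, 2) ≈ -47.500)
L = Mul(Rational(1, 2), Pow(62, Rational(1, 2))) (L = Pow(Add(Rational(-95, 2), 63), Rational(1, 2)) = Pow(Rational(31, 2), Rational(1, 2)) = Mul(Rational(1, 2), Pow(62, Rational(1, 2))) ≈ 3.9370)
Function('z')(T, u) = Mul(Rational(1, 2), Pow(62, Rational(1, 2)))
Pow(Add(Add(-14748, Mul(-1, Function('z')(193, -20))), 51430), -1) = Pow(Add(Add(-14748, Mul(-1, Mul(Rational(1, 2), Pow(62, Rational(1, 2))))), 51430), -1) = Pow(Add(Add(-14748, Mul(Rational(-1, 2), Pow(62, Rational(1, 2)))), 51430), -1) = Pow(Add(36682, Mul(Rational(-1, 2), Pow(62, Rational(1, 2)))), -1)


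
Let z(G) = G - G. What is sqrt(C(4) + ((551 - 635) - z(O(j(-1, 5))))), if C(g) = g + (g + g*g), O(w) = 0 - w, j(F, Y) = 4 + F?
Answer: 2*I*sqrt(15) ≈ 7.746*I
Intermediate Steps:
O(w) = -w
z(G) = 0
C(g) = g**2 + 2*g (C(g) = g + (g + g**2) = g**2 + 2*g)
sqrt(C(4) + ((551 - 635) - z(O(j(-1, 5))))) = sqrt(4*(2 + 4) + ((551 - 635) - 1*0)) = sqrt(4*6 + (-84 + 0)) = sqrt(24 - 84) = sqrt(-60) = 2*I*sqrt(15)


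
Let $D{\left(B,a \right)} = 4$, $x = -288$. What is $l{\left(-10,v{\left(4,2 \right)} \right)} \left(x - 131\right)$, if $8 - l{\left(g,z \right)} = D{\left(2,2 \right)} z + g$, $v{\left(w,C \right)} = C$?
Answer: $-4190$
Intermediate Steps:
$l{\left(g,z \right)} = 8 - g - 4 z$ ($l{\left(g,z \right)} = 8 - \left(4 z + g\right) = 8 - \left(g + 4 z\right) = 8 - g - 4 z$)
$l{\left(-10,v{\left(4,2 \right)} \right)} \left(x - 131\right) = \left(8 - -10 - 8\right) \left(-288 - 131\right) = \left(8 + 10 - 8\right) \left(-419\right) = 10 \left(-419\right) = -4190$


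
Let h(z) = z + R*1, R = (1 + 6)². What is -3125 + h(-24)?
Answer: -3100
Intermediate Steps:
R = 49 (R = 7² = 49)
h(z) = 49 + z (h(z) = z + 49*1 = z + 49 = 49 + z)
-3125 + h(-24) = -3125 + (49 - 24) = -3125 + 25 = -3100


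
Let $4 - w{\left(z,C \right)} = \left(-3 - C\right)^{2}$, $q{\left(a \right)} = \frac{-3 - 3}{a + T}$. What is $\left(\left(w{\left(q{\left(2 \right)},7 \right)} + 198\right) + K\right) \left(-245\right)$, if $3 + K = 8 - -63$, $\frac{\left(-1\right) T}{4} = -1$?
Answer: $-41650$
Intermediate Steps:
$T = 4$ ($T = \left(-4\right) \left(-1\right) = 4$)
$q{\left(a \right)} = - \frac{6}{4 + a}$ ($q{\left(a \right)} = \frac{-3 - 3}{a + 4} = - \frac{6}{4 + a}$)
$K = 68$ ($K = -3 + \left(8 - -63\right) = -3 + \left(8 + 63\right) = -3 + 71 = 68$)
$w{\left(z,C \right)} = 4 - \left(-3 - C\right)^{2}$
$\left(\left(w{\left(q{\left(2 \right)},7 \right)} + 198\right) + K\right) \left(-245\right) = \left(\left(\left(4 - \left(3 + 7\right)^{2}\right) + 198\right) + 68\right) \left(-245\right) = \left(\left(\left(4 - 10^{2}\right) + 198\right) + 68\right) \left(-245\right) = \left(\left(\left(4 - 100\right) + 198\right) + 68\right) \left(-245\right) = \left(\left(-96 + 198\right) + 68\right) \left(-245\right) = \left(102 + 68\right) \left(-245\right) = 170 \left(-245\right) = -41650$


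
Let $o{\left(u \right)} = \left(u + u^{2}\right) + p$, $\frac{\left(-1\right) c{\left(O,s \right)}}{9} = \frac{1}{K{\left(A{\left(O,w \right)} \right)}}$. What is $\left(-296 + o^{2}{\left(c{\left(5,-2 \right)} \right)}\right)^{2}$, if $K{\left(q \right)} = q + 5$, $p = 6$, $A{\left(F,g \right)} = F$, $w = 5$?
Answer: $\frac{6815853696961}{100000000} \approx 68159.0$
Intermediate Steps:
$K{\left(q \right)} = 5 + q$
$c{\left(O,s \right)} = - \frac{9}{5 + O}$
$o{\left(u \right)} = 6 + u + u^{2}$ ($o{\left(u \right)} = \left(u + u^{2}\right) + 6 = 6 + u + u^{2}$)
$\left(-296 + o^{2}{\left(c{\left(5,-2 \right)} \right)}\right)^{2} = \left(-296 + \left(6 - \frac{9}{5 + 5} + \left(- \frac{9}{5 + 5}\right)^{2}\right)^{2}\right)^{2} = \left(-296 + \left(6 - \frac{9}{10} + \left(- \frac{9}{10}\right)^{2}\right)^{2}\right)^{2} = \left(-296 + \left(6 - \frac{9}{10} + \frac{81}{100}\right)^{2}\right)^{2} = \left(-296 + \left(\frac{591}{100}\right)^{2}\right)^{2} = \left(-296 + \frac{349281}{10000}\right)^{2} = \left(- \frac{2610719}{10000}\right)^{2} = \frac{6815853696961}{100000000}$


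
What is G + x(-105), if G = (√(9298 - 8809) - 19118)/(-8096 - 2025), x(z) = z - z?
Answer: 19118/10121 - √489/10121 ≈ 1.8868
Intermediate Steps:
x(z) = 0
G = 19118/10121 - √489/10121 (G = (√489 - 19118)/(-10121) = (-19118 + √489)*(-1/10121) = 19118/10121 - √489/10121 ≈ 1.8868)
G + x(-105) = (19118/10121 - √489/10121) + 0 = 19118/10121 - √489/10121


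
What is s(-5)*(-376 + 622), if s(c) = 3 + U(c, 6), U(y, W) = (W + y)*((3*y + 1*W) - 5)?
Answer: -2706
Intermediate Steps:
U(y, W) = (W + y)*(-5 + W + 3*y) (U(y, W) = (W + y)*((3*y + W) - 5) = (W + y)*((W + 3*y) - 5) = (W + y)*(-5 + W + 3*y))
s(c) = 9 + 3*c² + 19*c (s(c) = 3 + (6² - 5*6 - 5*c + 3*c² + 4*6*c) = 3 + (36 - 30 - 5*c + 3*c² + 24*c) = 3 + (6 + 3*c² + 19*c) = 9 + 3*c² + 19*c)
s(-5)*(-376 + 622) = (9 + 3*(-5)² + 19*(-5))*(-376 + 622) = (9 + 3*25 - 95)*246 = (9 + 75 - 95)*246 = -11*246 = -2706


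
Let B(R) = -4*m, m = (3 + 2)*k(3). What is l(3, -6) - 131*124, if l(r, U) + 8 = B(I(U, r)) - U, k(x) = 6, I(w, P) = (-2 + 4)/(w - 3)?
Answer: -16366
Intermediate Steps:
I(w, P) = 2/(-3 + w)
m = 30 (m = (3 + 2)*6 = 5*6 = 30)
B(R) = -120 (B(R) = -4*30 = -120)
l(r, U) = -128 - U (l(r, U) = -8 + (-120 - U) = -128 - U)
l(3, -6) - 131*124 = (-128 - 1*(-6)) - 131*124 = (-128 + 6) - 16244 = -122 - 16244 = -16366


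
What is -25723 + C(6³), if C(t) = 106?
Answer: -25617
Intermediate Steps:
-25723 + C(6³) = -25723 + 106 = -25617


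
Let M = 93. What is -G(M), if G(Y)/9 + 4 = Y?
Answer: -801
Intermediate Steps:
G(Y) = -36 + 9*Y
-G(M) = -(-36 + 9*93) = -(-36 + 837) = -1*801 = -801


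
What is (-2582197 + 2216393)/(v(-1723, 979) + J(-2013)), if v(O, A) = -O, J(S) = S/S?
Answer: -91451/431 ≈ -212.18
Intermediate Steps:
J(S) = 1
(-2582197 + 2216393)/(v(-1723, 979) + J(-2013)) = (-2582197 + 2216393)/(-1*(-1723) + 1) = -365804/(1723 + 1) = -365804/1724 = -365804*1/1724 = -91451/431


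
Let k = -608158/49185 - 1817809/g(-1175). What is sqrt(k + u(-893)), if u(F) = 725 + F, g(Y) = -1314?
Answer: sqrt(6893071794927930)/2393670 ≈ 34.685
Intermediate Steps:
k = 3281845039/2393670 (k = -608158/49185 - 1817809/(-1314) = -608158*1/49185 - 1817809*(-1/1314) = -608158/49185 + 1817809/1314 = 3281845039/2393670 ≈ 1371.1)
sqrt(k + u(-893)) = sqrt(3281845039/2393670 + (725 - 893)) = sqrt(3281845039/2393670 - 168) = sqrt(2879708479/2393670) = sqrt(6893071794927930)/2393670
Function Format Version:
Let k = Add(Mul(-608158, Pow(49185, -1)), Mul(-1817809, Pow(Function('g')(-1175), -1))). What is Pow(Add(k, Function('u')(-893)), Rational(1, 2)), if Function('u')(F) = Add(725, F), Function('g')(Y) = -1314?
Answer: Mul(Rational(1, 2393670), Pow(6893071794927930, Rational(1, 2))) ≈ 34.685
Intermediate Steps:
k = Rational(3281845039, 2393670) (k = Add(Mul(-608158, Pow(49185, -1)), Mul(-1817809, Pow(-1314, -1))) = Add(Mul(-608158, Rational(1, 49185)), Mul(-1817809, Rational(-1, 1314))) = Add(Rational(-608158, 49185), Rational(1817809, 1314)) = Rational(3281845039, 2393670) ≈ 1371.1)
Pow(Add(k, Function('u')(-893)), Rational(1, 2)) = Pow(Add(Rational(3281845039, 2393670), Add(725, -893)), Rational(1, 2)) = Pow(Add(Rational(3281845039, 2393670), -168), Rational(1, 2)) = Pow(Rational(2879708479, 2393670), Rational(1, 2)) = Mul(Rational(1, 2393670), Pow(6893071794927930, Rational(1, 2)))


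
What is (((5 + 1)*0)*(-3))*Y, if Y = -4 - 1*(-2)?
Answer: 0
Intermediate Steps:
Y = -2 (Y = -4 + 2 = -2)
(((5 + 1)*0)*(-3))*Y = (((5 + 1)*0)*(-3))*(-2) = ((6*0)*(-3))*(-2) = (0*(-3))*(-2) = 0*(-2) = 0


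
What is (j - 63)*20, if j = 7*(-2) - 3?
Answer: -1600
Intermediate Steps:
j = -17 (j = -14 - 3 = -17)
(j - 63)*20 = (-17 - 63)*20 = -80*20 = -1600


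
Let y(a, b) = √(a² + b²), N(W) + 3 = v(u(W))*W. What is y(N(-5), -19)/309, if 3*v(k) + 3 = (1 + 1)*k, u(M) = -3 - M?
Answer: √3445/927 ≈ 0.063316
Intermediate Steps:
v(k) = -1 + 2*k/3 (v(k) = -1 + ((1 + 1)*k)/3 = -1 + (2*k)/3 = -1 + 2*k/3)
N(W) = -3 + W*(-3 - 2*W/3) (N(W) = -3 + (-1 + 2*(-3 - W)/3)*W = -3 + (-1 + (-2 - 2*W/3))*W = -3 + (-3 - 2*W/3)*W = -3 + W*(-3 - 2*W/3))
y(N(-5), -19)/309 = √((-3 - ⅓*(-5)*(9 + 2*(-5)))² + (-19)²)/309 = √((-3 - ⅓*(-5)*(9 - 10))² + 361)*(1/309) = √((-3 - ⅓*(-5)*(-1))² + 361)*(1/309) = √((-3 - 5/3)² + 361)*(1/309) = √((-14/3)² + 361)*(1/309) = √(196/9 + 361)*(1/309) = √(3445/9)*(1/309) = (√3445/3)*(1/309) = √3445/927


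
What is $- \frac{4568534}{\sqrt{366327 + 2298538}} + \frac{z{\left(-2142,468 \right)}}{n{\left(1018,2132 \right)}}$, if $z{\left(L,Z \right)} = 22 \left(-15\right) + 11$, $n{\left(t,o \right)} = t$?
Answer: $- \frac{319}{1018} - \frac{4568534 \sqrt{54385}}{380695} \approx -2798.9$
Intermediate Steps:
$z{\left(L,Z \right)} = -319$ ($z{\left(L,Z \right)} = -330 + 11 = -319$)
$- \frac{4568534}{\sqrt{366327 + 2298538}} + \frac{z{\left(-2142,468 \right)}}{n{\left(1018,2132 \right)}} = - \frac{4568534}{\sqrt{366327 + 2298538}} - \frac{319}{1018} = - \frac{4568534}{\sqrt{2664865}} - \frac{319}{1018} = - \frac{4568534}{7 \sqrt{54385}} - \frac{319}{1018} = - 4568534 \frac{\sqrt{54385}}{380695} - \frac{319}{1018} = - \frac{4568534 \sqrt{54385}}{380695} - \frac{319}{1018} = - \frac{319}{1018} - \frac{4568534 \sqrt{54385}}{380695}$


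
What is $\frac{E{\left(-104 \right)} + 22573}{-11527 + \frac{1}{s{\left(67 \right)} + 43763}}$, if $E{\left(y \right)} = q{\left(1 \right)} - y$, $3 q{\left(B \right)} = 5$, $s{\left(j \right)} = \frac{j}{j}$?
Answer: $- \frac{992509168}{504467627} \approx -1.9674$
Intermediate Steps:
$s{\left(j \right)} = 1$
$q{\left(B \right)} = \frac{5}{3}$ ($q{\left(B \right)} = \frac{1}{3} \cdot 5 = \frac{5}{3}$)
$E{\left(y \right)} = \frac{5}{3} - y$
$\frac{E{\left(-104 \right)} + 22573}{-11527 + \frac{1}{s{\left(67 \right)} + 43763}} = \frac{\left(\frac{5}{3} - -104\right) + 22573}{-11527 + \frac{1}{1 + 43763}} = \frac{\left(\frac{5}{3} + 104\right) + 22573}{-11527 + \frac{1}{43764}} = \frac{\frac{317}{3} + 22573}{-11527 + \frac{1}{43764}} = \frac{68036}{3 \left(- \frac{504467627}{43764}\right)} = \frac{68036}{3} \left(- \frac{43764}{504467627}\right) = - \frac{992509168}{504467627}$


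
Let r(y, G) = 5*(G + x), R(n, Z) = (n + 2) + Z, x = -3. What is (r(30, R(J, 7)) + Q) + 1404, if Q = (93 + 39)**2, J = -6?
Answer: 18828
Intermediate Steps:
R(n, Z) = 2 + Z + n (R(n, Z) = (2 + n) + Z = 2 + Z + n)
r(y, G) = -15 + 5*G (r(y, G) = 5*(G - 3) = 5*(-3 + G) = -15 + 5*G)
Q = 17424 (Q = 132**2 = 17424)
(r(30, R(J, 7)) + Q) + 1404 = ((-15 + 5*(2 + 7 - 6)) + 17424) + 1404 = ((-15 + 5*3) + 17424) + 1404 = ((-15 + 15) + 17424) + 1404 = (0 + 17424) + 1404 = 17424 + 1404 = 18828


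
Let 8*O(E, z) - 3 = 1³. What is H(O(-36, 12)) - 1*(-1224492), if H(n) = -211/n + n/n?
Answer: 1224071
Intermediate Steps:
O(E, z) = ½ (O(E, z) = 3/8 + (⅛)*1³ = 3/8 + (⅛)*1 = 3/8 + ⅛ = ½)
H(n) = 1 - 211/n (H(n) = -211/n + 1 = 1 - 211/n)
H(O(-36, 12)) - 1*(-1224492) = (-211 + ½)/(½) - 1*(-1224492) = 2*(-421/2) + 1224492 = -421 + 1224492 = 1224071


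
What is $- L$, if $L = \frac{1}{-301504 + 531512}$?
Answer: $- \frac{1}{230008} \approx -4.3477 \cdot 10^{-6}$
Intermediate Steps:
$L = \frac{1}{230008} \approx 4.3477 \cdot 10^{-6}$
$- L = \left(-1\right) \frac{1}{230008} = - \frac{1}{230008}$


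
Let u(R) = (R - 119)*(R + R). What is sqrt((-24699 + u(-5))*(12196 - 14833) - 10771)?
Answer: 2*sqrt(15462653) ≈ 7864.5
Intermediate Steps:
u(R) = 2*R*(-119 + R) (u(R) = (-119 + R)*(2*R) = 2*R*(-119 + R))
sqrt((-24699 + u(-5))*(12196 - 14833) - 10771) = sqrt((-24699 + 2*(-5)*(-119 - 5))*(12196 - 14833) - 10771) = sqrt((-24699 + 2*(-5)*(-124))*(-2637) - 10771) = sqrt((-24699 + 1240)*(-2637) - 10771) = sqrt(-23459*(-2637) - 10771) = sqrt(61861383 - 10771) = sqrt(61850612) = 2*sqrt(15462653)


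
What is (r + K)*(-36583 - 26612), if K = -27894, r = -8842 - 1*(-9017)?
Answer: 1751702205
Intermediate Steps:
r = 175 (r = -8842 + 9017 = 175)
(r + K)*(-36583 - 26612) = (175 - 27894)*(-36583 - 26612) = -27719*(-63195) = 1751702205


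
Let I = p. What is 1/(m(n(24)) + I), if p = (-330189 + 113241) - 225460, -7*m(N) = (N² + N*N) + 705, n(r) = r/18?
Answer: -9/3982583 ≈ -2.2598e-6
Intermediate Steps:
n(r) = r/18 (n(r) = r*(1/18) = r/18)
m(N) = -705/7 - 2*N²/7 (m(N) = -((N² + N*N) + 705)/7 = -((N² + N²) + 705)/7 = -(2*N² + 705)/7 = -(705 + 2*N²)/7 = -705/7 - 2*N²/7)
p = -442408 (p = -216948 - 225460 = -442408)
I = -442408
1/(m(n(24)) + I) = 1/((-705/7 - 2*((1/18)*24)²/7) - 442408) = 1/((-705/7 - 2*(4/3)²/7) - 442408) = 1/((-705/7 - 2/7*16/9) - 442408) = 1/((-705/7 - 32/63) - 442408) = 1/(-911/9 - 442408) = 1/(-3982583/9) = -9/3982583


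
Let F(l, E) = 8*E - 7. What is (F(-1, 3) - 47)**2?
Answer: 900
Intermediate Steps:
F(l, E) = -7 + 8*E
(F(-1, 3) - 47)**2 = ((-7 + 8*3) - 47)**2 = ((-7 + 24) - 47)**2 = (17 - 47)**2 = (-30)**2 = 900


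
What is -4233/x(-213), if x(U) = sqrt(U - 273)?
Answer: 1411*I*sqrt(6)/18 ≈ 192.01*I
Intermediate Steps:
x(U) = sqrt(-273 + U)
-4233/x(-213) = -4233/sqrt(-273 - 213) = -4233*(-I*sqrt(6)/54) = -(-1411)*I*sqrt(6)/18 = 1411*I*sqrt(6)/18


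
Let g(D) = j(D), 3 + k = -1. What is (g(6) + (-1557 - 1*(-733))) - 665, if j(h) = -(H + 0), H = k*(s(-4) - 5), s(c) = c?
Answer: -1525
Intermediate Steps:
k = -4 (k = -3 - 1 = -4)
H = 36 (H = -4*(-4 - 5) = -4*(-9) = 36)
j(h) = -36 (j(h) = -(36 + 0) = -1*36 = -36)
g(D) = -36
(g(6) + (-1557 - 1*(-733))) - 665 = (-36 + (-1557 - 1*(-733))) - 665 = (-36 + (-1557 + 733)) - 665 = (-36 - 824) - 665 = -860 - 665 = -1525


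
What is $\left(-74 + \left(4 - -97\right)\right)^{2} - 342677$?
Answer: $-341948$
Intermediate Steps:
$\left(-74 + \left(4 - -97\right)\right)^{2} - 342677 = \left(-74 + \left(4 + 97\right)\right)^{2} - 342677 = \left(-74 + 101\right)^{2} - 342677 = 27^{2} - 342677 = 729 - 342677 = -341948$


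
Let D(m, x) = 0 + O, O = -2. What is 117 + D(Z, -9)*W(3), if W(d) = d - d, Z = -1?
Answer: 117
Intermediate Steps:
D(m, x) = -2 (D(m, x) = 0 - 2 = -2)
W(d) = 0
117 + D(Z, -9)*W(3) = 117 - 2*0 = 117 + 0 = 117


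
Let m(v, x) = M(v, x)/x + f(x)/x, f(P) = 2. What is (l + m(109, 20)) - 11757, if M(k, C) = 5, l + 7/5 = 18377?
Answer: 132379/20 ≈ 6619.0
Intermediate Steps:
l = 91878/5 (l = -7/5 + 18377 = 91878/5 ≈ 18376.)
m(v, x) = 7/x (m(v, x) = 5/x + 2/x = 7/x)
(l + m(109, 20)) - 11757 = (91878/5 + 7/20) - 11757 = 367519/20 - 11757 = 132379/20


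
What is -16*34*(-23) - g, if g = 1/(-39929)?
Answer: 499591649/39929 ≈ 12512.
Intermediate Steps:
g = -1/39929 ≈ -2.5044e-5
-16*34*(-23) - g = -16*34*(-23) - 1*(-1/39929) = -544*(-23) + 1/39929 = 12512 + 1/39929 = 499591649/39929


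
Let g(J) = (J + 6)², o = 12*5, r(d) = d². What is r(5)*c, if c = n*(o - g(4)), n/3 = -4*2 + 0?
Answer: 24000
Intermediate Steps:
n = -24 (n = 3*(-4*2 + 0) = 3*(-8 + 0) = 3*(-8) = -24)
o = 60
g(J) = (6 + J)²
c = 960 (c = -24*(60 - (6 + 4)²) = -24*(60 - 1*10²) = -24*(60 - 1*100) = -24*(60 - 100) = -24*(-40) = 960)
r(5)*c = 5²*960 = 25*960 = 24000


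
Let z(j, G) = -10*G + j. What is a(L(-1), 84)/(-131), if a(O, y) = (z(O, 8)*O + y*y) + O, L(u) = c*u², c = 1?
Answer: -6978/131 ≈ -53.267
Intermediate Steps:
z(j, G) = j - 10*G
L(u) = u² (L(u) = 1*u² = u²)
a(O, y) = O + y² + O*(-80 + O) (a(O, y) = ((O - 10*8)*O + y*y) + O = ((O - 80)*O + y²) + O = ((-80 + O)*O + y²) + O = (O*(-80 + O) + y²) + O = (y² + O*(-80 + O)) + O = O + y² + O*(-80 + O))
a(L(-1), 84)/(-131) = ((-1)² + 84² + (-1)²*(-80 + (-1)²))/(-131) = (1 + 7056 + 1*(-80 + 1))*(-1/131) = (1 + 7056 + 1*(-79))*(-1/131) = (1 + 7056 - 79)*(-1/131) = 6978*(-1/131) = -6978/131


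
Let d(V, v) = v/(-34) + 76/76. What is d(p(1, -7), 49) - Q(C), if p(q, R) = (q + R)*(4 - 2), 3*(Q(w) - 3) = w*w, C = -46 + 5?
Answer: -57505/102 ≈ -563.77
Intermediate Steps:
C = -41
Q(w) = 3 + w²/3 (Q(w) = 3 + (w*w)/3 = 3 + w²/3)
p(q, R) = 2*R + 2*q (p(q, R) = (R + q)*2 = 2*R + 2*q)
d(V, v) = 1 - v/34 (d(V, v) = v*(-1/34) + 76*(1/76) = -v/34 + 1 = 1 - v/34)
d(p(1, -7), 49) - Q(C) = (1 - 1/34*49) - (3 + (⅓)*(-41)²) = (1 - 49/34) - (3 + (⅓)*1681) = -15/34 - (3 + 1681/3) = -15/34 - 1*1690/3 = -15/34 - 1690/3 = -57505/102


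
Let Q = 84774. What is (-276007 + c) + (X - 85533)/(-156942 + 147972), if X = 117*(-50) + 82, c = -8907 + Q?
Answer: -1795164499/8970 ≈ -2.0013e+5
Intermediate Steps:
c = 75867 (c = -8907 + 84774 = 75867)
X = -5768 (X = -5850 + 82 = -5768)
(-276007 + c) + (X - 85533)/(-156942 + 147972) = (-276007 + 75867) + (-5768 - 85533)/(-156942 + 147972) = -200140 - 91301/(-8970) = -200140 - 91301*(-1/8970) = -200140 + 91301/8970 = -1795164499/8970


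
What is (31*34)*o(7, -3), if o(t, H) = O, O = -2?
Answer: -2108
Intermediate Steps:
o(t, H) = -2
(31*34)*o(7, -3) = (31*34)*(-2) = 1054*(-2) = -2108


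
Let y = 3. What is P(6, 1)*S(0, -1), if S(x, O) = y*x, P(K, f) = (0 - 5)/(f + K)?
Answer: 0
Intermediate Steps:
P(K, f) = -5/(K + f)
S(x, O) = 3*x
P(6, 1)*S(0, -1) = (-5/(6 + 1))*(3*0) = -5/7*0 = 0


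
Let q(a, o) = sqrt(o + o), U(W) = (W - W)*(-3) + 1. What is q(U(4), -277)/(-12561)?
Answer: -I*sqrt(554)/12561 ≈ -0.0018738*I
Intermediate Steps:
U(W) = 1 (U(W) = 0*(-3) + 1 = 0 + 1 = 1)
q(a, o) = sqrt(2)*sqrt(o) (q(a, o) = sqrt(2*o) = sqrt(2)*sqrt(o))
q(U(4), -277)/(-12561) = (sqrt(2)*sqrt(-277))/(-12561) = (sqrt(2)*(I*sqrt(277)))*(-1/12561) = (I*sqrt(554))*(-1/12561) = -I*sqrt(554)/12561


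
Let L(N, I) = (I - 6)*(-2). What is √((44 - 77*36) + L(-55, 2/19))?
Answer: 2*I*√245138/19 ≈ 52.117*I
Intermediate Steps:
L(N, I) = 12 - 2*I (L(N, I) = (-6 + I)*(-2) = 12 - 2*I)
√((44 - 77*36) + L(-55, 2/19)) = √((44 - 77*36) + (12 - 4/19)) = √((44 - 2772) + (12 - 4/19)) = √(-2728 + (12 - 2*2/19)) = √(-2728 + (12 - 4/19)) = √(-2728 + 224/19) = √(-51608/19) = 2*I*√245138/19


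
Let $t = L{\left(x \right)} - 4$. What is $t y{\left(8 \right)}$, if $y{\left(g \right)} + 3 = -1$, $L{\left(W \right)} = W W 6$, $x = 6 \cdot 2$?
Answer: $-3440$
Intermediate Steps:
$x = 12$
$L{\left(W \right)} = 6 W^{2}$ ($L{\left(W \right)} = W^{2} \cdot 6 = 6 W^{2}$)
$y{\left(g \right)} = -4$ ($y{\left(g \right)} = -3 - 1 = -4$)
$t = 860$ ($t = 6 \cdot 12^{2} - 4 = 6 \cdot 144 - 4 = 864 - 4 = 860$)
$t y{\left(8 \right)} = 860 \left(-4\right) = -3440$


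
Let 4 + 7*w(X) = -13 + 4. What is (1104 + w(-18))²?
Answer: 59521225/49 ≈ 1.2147e+6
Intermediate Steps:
w(X) = -13/7 (w(X) = -4/7 + (-13 + 4)/7 = -4/7 + (⅐)*(-9) = -4/7 - 9/7 = -13/7)
(1104 + w(-18))² = (1104 - 13/7)² = (7715/7)² = 59521225/49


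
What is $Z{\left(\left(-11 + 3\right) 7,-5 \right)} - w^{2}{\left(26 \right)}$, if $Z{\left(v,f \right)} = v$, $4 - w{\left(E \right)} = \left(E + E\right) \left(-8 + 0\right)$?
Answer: $-176456$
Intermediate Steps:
$w{\left(E \right)} = 4 + 16 E$ ($w{\left(E \right)} = 4 - \left(E + E\right) \left(-8 + 0\right) = 4 - 2 E \left(-8\right) = 4 - - 16 E = 4 + 16 E$)
$Z{\left(\left(-11 + 3\right) 7,-5 \right)} - w^{2}{\left(26 \right)} = \left(-11 + 3\right) 7 - \left(4 + 16 \cdot 26\right)^{2} = \left(-8\right) 7 - \left(4 + 416\right)^{2} = -56 - 420^{2} = -56 - 176400 = -176456$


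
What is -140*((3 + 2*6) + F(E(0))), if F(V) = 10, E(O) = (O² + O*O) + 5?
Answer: -3500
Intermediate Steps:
E(O) = 5 + 2*O² (E(O) = (O² + O²) + 5 = 2*O² + 5 = 5 + 2*O²)
-140*((3 + 2*6) + F(E(0))) = -140*((3 + 2*6) + 10) = -140*((3 + 12) + 10) = -140*(15 + 10) = -140*25 = -3500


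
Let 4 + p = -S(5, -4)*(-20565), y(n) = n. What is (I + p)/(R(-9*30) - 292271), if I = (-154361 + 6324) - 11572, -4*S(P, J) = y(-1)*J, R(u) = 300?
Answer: 180178/291971 ≈ 0.61711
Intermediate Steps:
S(P, J) = J/4 (S(P, J) = -(-1)*J/4 = J/4)
I = -159609 (I = -148037 - 11572 = -159609)
p = -20569 (p = -4 - (¼)*(-4)*(-20565) = -4 - (-1)*(-20565) = -4 - 1*20565 = -4 - 20565 = -20569)
(I + p)/(R(-9*30) - 292271) = (-159609 - 20569)/(300 - 292271) = -180178/(-291971) = -180178*(-1/291971) = 180178/291971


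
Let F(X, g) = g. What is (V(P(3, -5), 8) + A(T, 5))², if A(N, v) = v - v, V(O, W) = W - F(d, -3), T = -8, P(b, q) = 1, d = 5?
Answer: 121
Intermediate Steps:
V(O, W) = 3 + W (V(O, W) = W - 1*(-3) = W + 3 = 3 + W)
A(N, v) = 0
(V(P(3, -5), 8) + A(T, 5))² = ((3 + 8) + 0)² = (11 + 0)² = 11² = 121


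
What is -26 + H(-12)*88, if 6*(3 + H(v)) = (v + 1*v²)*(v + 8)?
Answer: -8034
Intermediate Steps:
H(v) = -3 + (8 + v)*(v + v²)/6 (H(v) = -3 + ((v + 1*v²)*(v + 8))/6 = -3 + ((v + v²)*(8 + v))/6 = -3 + ((8 + v)*(v + v²))/6 = -3 + (8 + v)*(v + v²)/6)
-26 + H(-12)*88 = -26 + (-3 + (⅙)*(-12)³ + (3/2)*(-12)² + (4/3)*(-12))*88 = -26 + (-3 + (⅙)*(-1728) + (3/2)*144 - 16)*88 = -26 + (-3 - 288 + 216 - 16)*88 = -26 - 91*88 = -26 - 8008 = -8034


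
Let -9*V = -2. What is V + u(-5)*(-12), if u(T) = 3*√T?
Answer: 2/9 - 36*I*√5 ≈ 0.22222 - 80.498*I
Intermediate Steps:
V = 2/9 (V = -⅑*(-2) = 2/9 ≈ 0.22222)
V + u(-5)*(-12) = 2/9 + (3*√(-5))*(-12) = 2/9 + (3*(I*√5))*(-12) = 2/9 + (3*I*√5)*(-12) = 2/9 - 36*I*√5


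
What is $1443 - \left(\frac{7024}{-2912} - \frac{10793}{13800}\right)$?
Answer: $\frac{1816130663}{1255800} \approx 1446.2$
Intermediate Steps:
$1443 - \left(\frac{7024}{-2912} - \frac{10793}{13800}\right) = 1443 - \left(7024 \left(- \frac{1}{2912}\right) - \frac{10793}{13800}\right) = 1443 - \left(- \frac{439}{182} - \frac{10793}{13800}\right) = 1443 - - \frac{4011263}{1255800} = 1443 + \frac{4011263}{1255800} = \frac{1816130663}{1255800}$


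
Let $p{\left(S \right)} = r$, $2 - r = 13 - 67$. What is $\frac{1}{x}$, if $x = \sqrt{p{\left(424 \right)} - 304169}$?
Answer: $- \frac{i \sqrt{304113}}{304113} \approx - 0.0018134 i$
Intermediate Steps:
$r = 56$ ($r = 2 - \left(13 - 67\right) = 2 - -54 = 2 + 54 = 56$)
$p{\left(S \right)} = 56$
$x = i \sqrt{304113}$ ($x = \sqrt{56 - 304169} = \sqrt{-304113} = i \sqrt{304113} \approx 551.46 i$)
$\frac{1}{x} = \frac{1}{i \sqrt{304113}} = - \frac{i \sqrt{304113}}{304113}$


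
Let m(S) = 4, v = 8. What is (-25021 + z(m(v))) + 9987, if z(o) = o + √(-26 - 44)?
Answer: -15030 + I*√70 ≈ -15030.0 + 8.3666*I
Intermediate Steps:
z(o) = o + I*√70 (z(o) = o + √(-70) = o + I*√70)
(-25021 + z(m(v))) + 9987 = (-25021 + (4 + I*√70)) + 9987 = (-25017 + I*√70) + 9987 = -15030 + I*√70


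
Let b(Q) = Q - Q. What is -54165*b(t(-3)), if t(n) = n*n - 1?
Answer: 0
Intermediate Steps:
t(n) = -1 + n² (t(n) = n² - 1 = -1 + n²)
b(Q) = 0
-54165*b(t(-3)) = -54165*0 = 0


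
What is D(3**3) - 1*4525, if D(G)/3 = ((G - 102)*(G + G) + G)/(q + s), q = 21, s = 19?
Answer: -193069/40 ≈ -4826.7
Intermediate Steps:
D(G) = 3*G/40 + 3*G*(-102 + G)/20 (D(G) = 3*(((G - 102)*(G + G) + G)/(21 + 19)) = 3*(((-102 + G)*(2*G) + G)/40) = 3*((2*G*(-102 + G) + G)*(1/40)) = 3*((G + 2*G*(-102 + G))*(1/40)) = 3*(G/40 + G*(-102 + G)/20) = 3*G/40 + 3*G*(-102 + G)/20)
D(3**3) - 1*4525 = (3/40)*3**3*(-203 + 2*3**3) - 1*4525 = (3/40)*27*(-203 + 2*27) - 4525 = (3/40)*27*(-203 + 54) - 4525 = (3/40)*27*(-149) - 4525 = -12069/40 - 4525 = -193069/40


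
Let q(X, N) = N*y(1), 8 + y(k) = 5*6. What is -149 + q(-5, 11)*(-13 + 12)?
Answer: -391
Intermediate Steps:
y(k) = 22 (y(k) = -8 + 5*6 = -8 + 30 = 22)
q(X, N) = 22*N (q(X, N) = N*22 = 22*N)
-149 + q(-5, 11)*(-13 + 12) = -149 + (22*11)*(-13 + 12) = -149 + 242*(-1) = -149 - 242 = -391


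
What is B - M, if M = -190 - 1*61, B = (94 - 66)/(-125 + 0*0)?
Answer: 31347/125 ≈ 250.78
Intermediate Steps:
B = -28/125 (B = 28/(-125 + 0) = 28/(-125) = 28*(-1/125) = -28/125 ≈ -0.22400)
M = -251 (M = -190 - 61 = -251)
B - M = -28/125 - 1*(-251) = -28/125 + 251 = 31347/125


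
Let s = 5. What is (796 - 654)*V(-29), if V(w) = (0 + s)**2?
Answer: 3550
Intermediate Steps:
V(w) = 25 (V(w) = (0 + 5)**2 = 5**2 = 25)
(796 - 654)*V(-29) = (796 - 654)*25 = 142*25 = 3550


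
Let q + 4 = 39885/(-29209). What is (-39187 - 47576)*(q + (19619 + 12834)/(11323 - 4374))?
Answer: 12245257135176/202973341 ≈ 60329.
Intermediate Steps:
q = -156721/29209 (q = -4 + 39885/(-29209) = -4 + 39885*(-1/29209) = -4 - 39885/29209 = -156721/29209 ≈ -5.3655)
(-39187 - 47576)*(q + (19619 + 12834)/(11323 - 4374)) = (-39187 - 47576)*(-156721/29209 + (19619 + 12834)/(11323 - 4374)) = -86763*(-156721/29209 + 32453/6949) = -86763*(-141134552/202973341) = 12245257135176/202973341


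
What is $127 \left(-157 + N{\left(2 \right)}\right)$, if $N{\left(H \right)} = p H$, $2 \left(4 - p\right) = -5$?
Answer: $-18288$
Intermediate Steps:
$p = \frac{13}{2}$ ($p = 4 - - \frac{5}{2} = 4 + \frac{5}{2} = \frac{13}{2} \approx 6.5$)
$N{\left(H \right)} = \frac{13 H}{2}$
$127 \left(-157 + N{\left(2 \right)}\right) = 127 \left(-157 + \frac{13}{2} \cdot 2\right) = 127 \left(-157 + 13\right) = 127 \left(-144\right) = -18288$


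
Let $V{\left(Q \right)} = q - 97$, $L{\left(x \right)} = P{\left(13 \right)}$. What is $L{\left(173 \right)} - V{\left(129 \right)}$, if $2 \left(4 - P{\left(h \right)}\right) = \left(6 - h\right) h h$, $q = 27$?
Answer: $\frac{1331}{2} \approx 665.5$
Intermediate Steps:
$P{\left(h \right)} = 4 - \frac{h^{2} \left(6 - h\right)}{2}$ ($P{\left(h \right)} = 4 - \frac{\left(6 - h\right) h h}{2} = 4 - \frac{h \left(6 - h\right) h}{2} = 4 - \frac{h^{2} \left(6 - h\right)}{2}$)
$L{\left(x \right)} = \frac{1191}{2}$ ($L{\left(x \right)} = 4 + \frac{13^{3}}{2} - 3 \cdot 13^{2} = 4 + \frac{1}{2} \cdot 2197 - 507 = 4 + \frac{2197}{2} - 507 = \frac{1191}{2}$)
$V{\left(Q \right)} = -70$ ($V{\left(Q \right)} = 27 - 97 = -70$)
$L{\left(173 \right)} - V{\left(129 \right)} = \frac{1191}{2} - -70 = \frac{1191}{2} + 70 = \frac{1331}{2}$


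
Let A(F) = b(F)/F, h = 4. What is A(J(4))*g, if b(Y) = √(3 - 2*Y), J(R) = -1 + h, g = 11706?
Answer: 3902*I*√3 ≈ 6758.5*I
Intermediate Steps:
J(R) = 3 (J(R) = -1 + 4 = 3)
A(F) = √(3 - 2*F)/F
A(J(4))*g = (√(3 - 2*3)/3)*11706 = (√(3 - 6)/3)*11706 = (√(-3)/3)*11706 = ((I*√3)/3)*11706 = (I*√3/3)*11706 = 3902*I*√3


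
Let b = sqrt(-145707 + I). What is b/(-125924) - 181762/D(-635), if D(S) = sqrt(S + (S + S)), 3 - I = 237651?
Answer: I*(-5715*sqrt(42595) + 22888198088*sqrt(1905))/239885220 ≈ 4164.4*I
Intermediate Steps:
I = -237648 (I = 3 - 1*237651 = 3 - 237651 = -237648)
b = 3*I*sqrt(42595) (b = sqrt(-145707 - 237648) = sqrt(-383355) = 3*I*sqrt(42595) ≈ 619.16*I)
D(S) = sqrt(3)*sqrt(S) (D(S) = sqrt(S + 2*S) = sqrt(3*S) = sqrt(3)*sqrt(S))
b/(-125924) - 181762/D(-635) = (3*I*sqrt(42595))/(-125924) - 181762*(-I*sqrt(1905)/1905) = (3*I*sqrt(42595))*(-1/125924) - 181762*(-I*sqrt(1905)/1905) = -3*I*sqrt(42595)/125924 - 181762*(-I*sqrt(1905)/1905) = -3*I*sqrt(42595)/125924 - (-181762)*I*sqrt(1905)/1905 = -3*I*sqrt(42595)/125924 + 181762*I*sqrt(1905)/1905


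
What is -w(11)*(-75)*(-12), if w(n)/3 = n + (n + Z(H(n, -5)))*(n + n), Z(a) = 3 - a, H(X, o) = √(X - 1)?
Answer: -861300 + 59400*√10 ≈ -6.7346e+5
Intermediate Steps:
H(X, o) = √(-1 + X)
w(n) = 3*n + 6*n*(3 + n - √(-1 + n)) (w(n) = 3*(n + (n + (3 - √(-1 + n)))*(n + n)) = 3*(n + (3 + n - √(-1 + n))*(2*n)) = 3*(n + 2*n*(3 + n - √(-1 + n))) = 3*n + 6*n*(3 + n - √(-1 + n)))
-w(11)*(-75)*(-12) = -(3*11*(7 - 2*√(-1 + 11) + 2*11))*(-75)*(-12) = -(3*11*(7 - 2*√10 + 22))*(-75)*(-12) = -(3*11*(29 - 2*√10))*(-75)*(-12) = -(957 - 66*√10)*(-75)*(-12) = -(-71775 + 4950*√10)*(-12) = -(861300 - 59400*√10) = -861300 + 59400*√10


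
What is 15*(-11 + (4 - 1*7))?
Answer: -210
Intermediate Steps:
15*(-11 + (4 - 1*7)) = 15*(-11 + (4 - 7)) = 15*(-11 - 3) = 15*(-14) = -210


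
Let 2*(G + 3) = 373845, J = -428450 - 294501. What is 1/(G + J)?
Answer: -2/1072063 ≈ -1.8656e-6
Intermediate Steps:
J = -722951
G = 373839/2 (G = -3 + (½)*373845 = -3 + 373845/2 = 373839/2 ≈ 1.8692e+5)
1/(G + J) = 1/(373839/2 - 722951) = 1/(-1072063/2) = -2/1072063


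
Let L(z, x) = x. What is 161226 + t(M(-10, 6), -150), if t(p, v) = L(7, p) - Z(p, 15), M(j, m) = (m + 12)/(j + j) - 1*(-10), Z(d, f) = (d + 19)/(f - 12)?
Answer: 2418386/15 ≈ 1.6123e+5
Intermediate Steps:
Z(d, f) = (19 + d)/(-12 + f)
M(j, m) = 10 + (12 + m)/(2*j) (M(j, m) = (12 + m)/((2*j)) + 10 = (12 + m)*(1/(2*j)) + 10 = (12 + m)/(2*j) + 10 = 10 + (12 + m)/(2*j))
t(p, v) = -19/3 + 2*p/3 (t(p, v) = p - (19 + p)/(-12 + 15) = p - (19 + p)/3 = p - (19/3 + p/3) = p + (-19/3 - p/3) = -19/3 + 2*p/3)
161226 + t(M(-10, 6), -150) = 161226 + (-19/3 + 2*((1/2)*(12 + 6 + 20*(-10))/(-10))/3) = 161226 + (-19/3 + 2*((1/2)*(-1/10)*(12 + 6 - 200))/3) = 161226 + (-19/3 + 2*((1/2)*(-1/10)*(-182))/3) = 161226 + (-19/3 + (2/3)*(91/10)) = 161226 + (-19/3 + 91/15) = 161226 - 4/15 = 2418386/15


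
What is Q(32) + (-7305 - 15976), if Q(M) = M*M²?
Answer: 9487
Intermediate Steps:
Q(M) = M³
Q(32) + (-7305 - 15976) = 32³ + (-7305 - 15976) = 32768 - 23281 = 9487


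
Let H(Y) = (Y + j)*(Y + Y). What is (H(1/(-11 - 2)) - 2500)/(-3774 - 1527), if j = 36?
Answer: 22286/47151 ≈ 0.47265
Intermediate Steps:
H(Y) = 2*Y*(36 + Y) (H(Y) = (Y + 36)*(Y + Y) = (36 + Y)*(2*Y) = 2*Y*(36 + Y))
(H(1/(-11 - 2)) - 2500)/(-3774 - 1527) = (2*(36 + 1/(-11 - 2))/(-11 - 2) - 2500)/(-3774 - 1527) = (2*(36 + 1/(-13))/(-13) - 2500)/(-5301) = (2*(-1/13)*(36 - 1/13) - 2500)*(-1/5301) = (2*(-1/13)*(467/13) - 2500)*(-1/5301) = (-934/169 - 2500)*(-1/5301) = -423434/169*(-1/5301) = 22286/47151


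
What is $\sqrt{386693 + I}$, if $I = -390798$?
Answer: $i \sqrt{4105} \approx 64.07 i$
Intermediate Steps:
$\sqrt{386693 + I} = \sqrt{386693 - 390798} = \sqrt{-4105} = i \sqrt{4105}$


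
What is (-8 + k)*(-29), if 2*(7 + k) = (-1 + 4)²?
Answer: 609/2 ≈ 304.50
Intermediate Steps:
k = -5/2 (k = -7 + (-1 + 4)²/2 = -7 + (½)*3² = -7 + (½)*9 = -7 + 9/2 = -5/2 ≈ -2.5000)
(-8 + k)*(-29) = (-8 - 5/2)*(-29) = -21/2*(-29) = 609/2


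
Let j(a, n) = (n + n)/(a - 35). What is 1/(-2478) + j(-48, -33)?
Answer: 163465/205674 ≈ 0.79478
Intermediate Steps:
j(a, n) = 2*n/(-35 + a) (j(a, n) = (2*n)/(-35 + a) = 2*n/(-35 + a))
1/(-2478) + j(-48, -33) = 1/(-2478) + 2*(-33)/(-35 - 48) = -1/2478 + 2*(-33)/(-83) = -1/2478 + 2*(-33)*(-1/83) = -1/2478 + 66/83 = 163465/205674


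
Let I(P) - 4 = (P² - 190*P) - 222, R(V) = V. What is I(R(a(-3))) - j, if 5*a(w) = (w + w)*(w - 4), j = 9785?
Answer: -288211/25 ≈ -11528.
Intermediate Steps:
a(w) = 2*w*(-4 + w)/5 (a(w) = ((w + w)*(w - 4))/5 = ((2*w)*(-4 + w))/5 = (2*w*(-4 + w))/5 = 2*w*(-4 + w)/5)
I(P) = -218 + P² - 190*P (I(P) = 4 + ((P² - 190*P) - 222) = 4 + (-222 + P² - 190*P) = -218 + P² - 190*P)
I(R(a(-3))) - j = (-218 + ((⅖)*(-3)*(-4 - 3))² - 76*(-3)*(-4 - 3)) - 1*9785 = (-218 + ((⅖)*(-3)*(-7))² - 76*(-3)*(-7)) - 9785 = (-218 + (42/5)² - 190*42/5) - 9785 = (-218 + 1764/25 - 1596) - 9785 = -43586/25 - 9785 = -288211/25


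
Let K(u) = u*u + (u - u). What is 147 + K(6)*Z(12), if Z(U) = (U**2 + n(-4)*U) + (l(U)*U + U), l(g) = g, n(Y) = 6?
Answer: 13539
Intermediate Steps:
K(u) = u**2 (K(u) = u**2 + 0 = u**2)
Z(U) = 2*U**2 + 7*U (Z(U) = (U**2 + 6*U) + (U*U + U) = (U**2 + 6*U) + (U**2 + U) = (U**2 + 6*U) + (U + U**2) = 2*U**2 + 7*U)
147 + K(6)*Z(12) = 147 + 6**2*(12*(7 + 2*12)) = 147 + 36*(12*(7 + 24)) = 147 + 36*(12*31) = 147 + 36*372 = 147 + 13392 = 13539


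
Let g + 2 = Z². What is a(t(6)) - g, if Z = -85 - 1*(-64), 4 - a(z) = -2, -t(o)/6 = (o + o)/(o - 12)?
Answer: -433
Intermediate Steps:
t(o) = -12*o/(-12 + o) (t(o) = -6*(o + o)/(o - 12) = -6*2*o/(-12 + o) = -12*o/(-12 + o))
a(z) = 6 (a(z) = 4 - 1*(-2) = 4 + 2 = 6)
Z = -21 (Z = -85 + 64 = -21)
g = 439 (g = -2 + (-21)² = -2 + 441 = 439)
a(t(6)) - g = 6 - 1*439 = 6 - 439 = -433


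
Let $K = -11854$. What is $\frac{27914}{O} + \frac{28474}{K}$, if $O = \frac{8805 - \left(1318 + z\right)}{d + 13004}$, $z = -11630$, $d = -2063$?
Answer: $\frac{258553651267}{16186637} \approx 15973.0$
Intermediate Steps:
$O = \frac{2731}{1563}$ ($O = \frac{8805 - -10312}{-2063 + 13004} = \frac{8805 + \left(-1318 + 11630\right)}{10941} = \left(8805 + 10312\right) \frac{1}{10941} = 19117 \cdot \frac{1}{10941} = \frac{2731}{1563} \approx 1.7473$)
$\frac{27914}{O} + \frac{28474}{K} = \frac{27914}{\frac{2731}{1563}} + \frac{28474}{-11854} = 27914 \cdot \frac{1563}{2731} + 28474 \left(- \frac{1}{11854}\right) = \frac{43629582}{2731} - \frac{14237}{5927} = \frac{258553651267}{16186637}$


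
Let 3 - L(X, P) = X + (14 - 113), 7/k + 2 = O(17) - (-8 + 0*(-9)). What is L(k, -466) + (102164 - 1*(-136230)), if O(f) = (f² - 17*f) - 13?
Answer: 238497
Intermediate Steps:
O(f) = -13 + f² - 17*f
k = -1 (k = 7/(-2 + ((-13 + 17² - 17*17) - (-8 + 0*(-9)))) = 7/(-2 + ((-13 + 289 - 289) - (-8 + 0))) = 7/(-2 + (-13 - 1*(-8))) = 7/(-2 + (-13 + 8)) = 7/(-2 - 5) = 7/(-7) = 7*(-⅐) = -1)
L(X, P) = 102 - X (L(X, P) = 3 - (X + (14 - 113)) = 3 - (X - 99) = 3 - (-99 + X) = 3 + (99 - X) = 102 - X)
L(k, -466) + (102164 - 1*(-136230)) = (102 - 1*(-1)) + (102164 - 1*(-136230)) = (102 + 1) + (102164 + 136230) = 103 + 238394 = 238497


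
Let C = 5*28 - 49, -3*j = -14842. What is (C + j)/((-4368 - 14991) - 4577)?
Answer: -15115/71808 ≈ -0.21049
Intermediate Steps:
j = 14842/3 (j = -⅓*(-14842) = 14842/3 ≈ 4947.3)
C = 91 (C = 140 - 49 = 91)
(C + j)/((-4368 - 14991) - 4577) = (91 + 14842/3)/((-4368 - 14991) - 4577) = 15115/(3*(-19359 - 4577)) = (15115/3)/(-23936) = (15115/3)*(-1/23936) = -15115/71808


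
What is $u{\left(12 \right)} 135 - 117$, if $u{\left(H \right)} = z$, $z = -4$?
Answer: $-657$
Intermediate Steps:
$u{\left(H \right)} = -4$
$u{\left(12 \right)} 135 - 117 = \left(-4\right) 135 - 117 = -540 - 117 = -657$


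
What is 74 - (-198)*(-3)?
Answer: -520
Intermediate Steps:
74 - (-198)*(-3) = 74 - 66*9 = 74 - 594 = -520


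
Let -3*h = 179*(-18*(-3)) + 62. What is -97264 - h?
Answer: -282064/3 ≈ -94021.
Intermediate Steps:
h = -9728/3 (h = -(179*(-18*(-3)) + 62)/3 = -(179*54 + 62)/3 = -(9666 + 62)/3 = -⅓*9728 = -9728/3 ≈ -3242.7)
-97264 - h = -97264 - 1*(-9728/3) = -97264 + 9728/3 = -282064/3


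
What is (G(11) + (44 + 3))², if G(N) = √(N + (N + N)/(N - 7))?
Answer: (94 + √66)²/4 ≈ 2607.3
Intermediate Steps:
G(N) = √(N + 2*N/(-7 + N)) (G(N) = √(N + (2*N)/(-7 + N)) = √(N + 2*N/(-7 + N)))
(G(11) + (44 + 3))² = (√(11*(-5 + 11)/(-7 + 11)) + (44 + 3))² = (√(11*6/4) + 47)² = (√(11*(¼)*6) + 47)² = (√(33/2) + 47)² = (√66/2 + 47)² = (47 + √66/2)²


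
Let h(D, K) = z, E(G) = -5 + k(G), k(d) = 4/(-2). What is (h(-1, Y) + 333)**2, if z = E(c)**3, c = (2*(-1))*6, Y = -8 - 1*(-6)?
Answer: 100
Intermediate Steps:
k(d) = -2 (k(d) = 4*(-1/2) = -2)
Y = -2 (Y = -8 + 6 = -2)
c = -12 (c = -2*6 = -12)
E(G) = -7 (E(G) = -5 - 2 = -7)
z = -343 (z = (-7)**3 = -343)
h(D, K) = -343
(h(-1, Y) + 333)**2 = (-343 + 333)**2 = (-10)**2 = 100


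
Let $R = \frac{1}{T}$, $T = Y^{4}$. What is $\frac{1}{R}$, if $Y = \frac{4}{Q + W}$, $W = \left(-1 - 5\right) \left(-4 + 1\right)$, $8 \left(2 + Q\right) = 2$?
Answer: $\frac{65536}{17850625} \approx 0.0036714$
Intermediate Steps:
$Q = - \frac{7}{4}$ ($Q = -2 + \frac{1}{8} \cdot 2 = -2 + \frac{1}{4} = - \frac{7}{4} \approx -1.75$)
$W = 18$ ($W = \left(-6\right) \left(-3\right) = 18$)
$Y = \frac{16}{65}$ ($Y = \frac{4}{- \frac{7}{4} + 18} = \frac{4}{\frac{65}{4}} = 4 \cdot \frac{4}{65} = \frac{16}{65} \approx 0.24615$)
$T = \frac{65536}{17850625}$ ($T = \left(\frac{16}{65}\right)^{4} = \frac{65536}{17850625} \approx 0.0036714$)
$R = \frac{17850625}{65536}$ ($R = \frac{1}{\frac{65536}{17850625}} = \frac{17850625}{65536} \approx 272.38$)
$\frac{1}{R} = \frac{1}{\frac{17850625}{65536}} = \frac{65536}{17850625}$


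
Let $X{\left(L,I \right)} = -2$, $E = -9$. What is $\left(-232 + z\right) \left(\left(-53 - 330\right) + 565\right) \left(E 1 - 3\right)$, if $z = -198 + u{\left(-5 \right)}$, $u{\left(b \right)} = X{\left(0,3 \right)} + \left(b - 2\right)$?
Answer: $958776$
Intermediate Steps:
$u{\left(b \right)} = -4 + b$ ($u{\left(b \right)} = -2 + \left(b - 2\right) = -2 + \left(-2 + b\right) = -4 + b$)
$z = -207$ ($z = -198 - 9 = -207$)
$\left(-232 + z\right) \left(\left(-53 - 330\right) + 565\right) \left(E 1 - 3\right) = \left(-232 - 207\right) \left(\left(-53 - 330\right) + 565\right) \left(\left(-9\right) 1 - 3\right) = - 439 \left(\left(-53 - 330\right) + 565\right) \left(-9 - 3\right) = - 439 \left(-383 + 565\right) \left(-12\right) = \left(-439\right) 182 \left(-12\right) = \left(-79898\right) \left(-12\right) = 958776$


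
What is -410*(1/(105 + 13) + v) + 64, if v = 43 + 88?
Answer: -3165319/59 ≈ -53650.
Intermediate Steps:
v = 131
-410*(1/(105 + 13) + v) + 64 = -410*(1/(105 + 13) + 131) + 64 = -410*(1/118 + 131) + 64 = -410*15459/118 + 64 = -3169095/59 + 64 = -3165319/59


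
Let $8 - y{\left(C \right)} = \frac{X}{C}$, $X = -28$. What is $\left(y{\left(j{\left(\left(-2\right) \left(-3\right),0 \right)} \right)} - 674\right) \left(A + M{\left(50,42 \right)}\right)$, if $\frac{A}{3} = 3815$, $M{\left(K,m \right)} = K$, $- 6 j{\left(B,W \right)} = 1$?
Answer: $-9586830$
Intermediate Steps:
$j{\left(B,W \right)} = - \frac{1}{6}$ ($j{\left(B,W \right)} = \left(- \frac{1}{6}\right) 1 = - \frac{1}{6}$)
$A = 11445$ ($A = 3 \cdot 3815 = 11445$)
$y{\left(C \right)} = 8 + \frac{28}{C}$ ($y{\left(C \right)} = 8 - - \frac{28}{C} = 8 + \frac{28}{C}$)
$\left(y{\left(j{\left(\left(-2\right) \left(-3\right),0 \right)} \right)} - 674\right) \left(A + M{\left(50,42 \right)}\right) = \left(\left(8 + \frac{28}{- \frac{1}{6}}\right) - 674\right) \left(11445 + 50\right) = \left(\left(8 + 28 \left(-6\right)\right) - 674\right) 11495 = \left(\left(8 - 168\right) - 674\right) 11495 = \left(-160 - 674\right) 11495 = \left(-834\right) 11495 = -9586830$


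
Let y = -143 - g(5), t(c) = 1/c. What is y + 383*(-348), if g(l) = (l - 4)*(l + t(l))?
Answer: -667161/5 ≈ -1.3343e+5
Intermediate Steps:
g(l) = (-4 + l)*(l + 1/l) (g(l) = (l - 4)*(l + 1/l) = (-4 + l)*(l + 1/l))
y = -741/5 (y = -143 - (1 + 5² - 4*5 - 4/5) = -143 - (1 + 25 - 20 - 4*⅕) = -143 - (1 + 25 - 20 - ⅘) = -143 - 1*26/5 = -143 - 26/5 = -741/5 ≈ -148.20)
y + 383*(-348) = -741/5 + 383*(-348) = -741/5 - 133284 = -667161/5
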